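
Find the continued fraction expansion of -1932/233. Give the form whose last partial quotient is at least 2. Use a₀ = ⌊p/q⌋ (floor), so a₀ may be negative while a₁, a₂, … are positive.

-1932 = -9*233 + 165
233 = 1*165 + 68
165 = 2*68 + 29
68 = 2*29 + 10
29 = 2*10 + 9
10 = 1*9 + 1
9 = 9*1 + 0  (stop)
So -1932/233 = [-9; 1, 2, 2, 2, 1, 9].

[-9; 1, 2, 2, 2, 1, 9]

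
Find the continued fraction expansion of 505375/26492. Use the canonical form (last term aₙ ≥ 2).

505375 = 19·26492 + 2027
26492 = 13·2027 + 141
2027 = 14·141 + 53
141 = 2·53 + 35
53 = 1·35 + 18
35 = 1·18 + 17
18 = 1·17 + 1
17 = 17·1 + 0  (stop)
So 505375/26492 = [19; 13, 14, 2, 1, 1, 1, 17].

[19; 13, 14, 2, 1, 1, 1, 17]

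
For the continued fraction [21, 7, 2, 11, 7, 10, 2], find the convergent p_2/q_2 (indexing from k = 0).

317/15

Using pₖ = aₖpₖ₋₁ + pₖ₋₂, qₖ = aₖqₖ₋₁ + qₖ₋₂ (with p₋₁=1, p₋₂=0, q₋₁=0, q₋₂=1):
  k=0: a=21, p=21, q=1
  k=1: a=7, p=148, q=7
  k=2: a=2, p=317, q=15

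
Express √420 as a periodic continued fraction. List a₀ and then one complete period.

[20; 2, 40]

a₀ = ⌊√420⌋ = 20.
With m₀=0, d₀=1 and mₖ₊₁ = dₖaₖ − mₖ, dₖ₊₁ = (n − mₖ₊₁²)/dₖ, aₖ₊₁ = ⌊(a₀+mₖ₊₁)/dₖ₊₁⌋:
  k=1: m=20, d=20, a=2
  k=2: m=20, d=1, a=40
d=1 and a=2a₀=40 at k=2, so the next step gives (m, d) = (20, 20) again — its k=1 value — and the period has length 2.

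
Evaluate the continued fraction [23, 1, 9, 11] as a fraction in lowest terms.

Fold from the inside: start with 11/1.
  9 + 1/11 = 100/11
  1 + 11/100 = 111/100
  23 + 100/111 = 2653/111

2653/111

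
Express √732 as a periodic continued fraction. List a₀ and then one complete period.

[27; 18, 54]

a₀ = ⌊√732⌋ = 27.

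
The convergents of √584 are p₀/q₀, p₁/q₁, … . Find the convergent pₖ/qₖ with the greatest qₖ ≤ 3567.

√584 = [24; 6, 48, …] (period length 2).
Convergents:
  p_0/q_0 = 24/1
  p_1/q_1 = 145/6
  p_2/q_2 = 6984/289
  p_3/q_3 = 42049/1740
  p_4/q_4 = 2025336/83809
q_3 = 1740 ≤ 3567 < 83809 = q_4, so the answer is 42049/1740.

42049/1740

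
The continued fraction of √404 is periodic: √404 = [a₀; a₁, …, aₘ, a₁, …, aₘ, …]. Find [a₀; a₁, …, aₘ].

[20; 10, 40]

a₀ = ⌊√404⌋ = 20.
With m₀=0, d₀=1 and mₖ₊₁ = dₖaₖ − mₖ, dₖ₊₁ = (n − mₖ₊₁²)/dₖ, aₖ₊₁ = ⌊(a₀+mₖ₊₁)/dₖ₊₁⌋:
  k=1: m=20, d=4, a=10
  k=2: m=20, d=1, a=40
d=1 and a=2a₀=40 at k=2, so the next step gives (m, d) = (20, 4) again — its k=1 value — and the period has length 2.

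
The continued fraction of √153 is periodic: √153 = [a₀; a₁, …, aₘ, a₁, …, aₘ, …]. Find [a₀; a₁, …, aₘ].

a₀ = ⌊√153⌋ = 12.
With m₀=0, d₀=1 and mₖ₊₁ = dₖaₖ − mₖ, dₖ₊₁ = (n − mₖ₊₁²)/dₖ, aₖ₊₁ = ⌊(a₀+mₖ₊₁)/dₖ₊₁⌋:
  k=1: m=12, d=9, a=2
  k=2: m=6, d=13, a=1
  k=3: m=7, d=8, a=2
  k=4: m=9, d=9, a=2
  k=5: m=9, d=8, a=2
  k=6: m=7, d=13, a=1
  k=7: m=6, d=9, a=2
  k=8: m=12, d=1, a=24
d=1 and a=2a₀=24 at k=8, so the next step gives (m, d) = (12, 9) again — its k=1 value — and the period has length 8.

[12; 2, 1, 2, 2, 2, 1, 2, 24]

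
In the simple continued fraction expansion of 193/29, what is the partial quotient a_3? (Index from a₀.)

193 = 6·29 + 19   →  a_0 = 6
29 = 1·19 + 10   →  a_1 = 1
19 = 1·10 + 9   →  a_2 = 1
10 = 1·9 + 1   →  a_3 = 1

1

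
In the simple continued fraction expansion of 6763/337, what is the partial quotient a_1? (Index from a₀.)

14

6763 = 20·337 + 23   →  a_0 = 20
337 = 14·23 + 15   →  a_1 = 14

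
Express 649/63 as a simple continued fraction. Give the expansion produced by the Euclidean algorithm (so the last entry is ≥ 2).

649 = 10*63 + 19
63 = 3*19 + 6
19 = 3*6 + 1
6 = 6*1 + 0  (stop)
So 649/63 = [10; 3, 3, 6].

[10; 3, 3, 6]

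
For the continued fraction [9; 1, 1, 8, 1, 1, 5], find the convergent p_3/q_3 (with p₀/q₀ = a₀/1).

Using pₖ = aₖpₖ₋₁ + pₖ₋₂, qₖ = aₖqₖ₋₁ + qₖ₋₂ (with p₋₁=1, p₋₂=0, q₋₁=0, q₋₂=1):
  k=0: a=9, p=9, q=1
  k=1: a=1, p=10, q=1
  k=2: a=1, p=19, q=2
  k=3: a=8, p=162, q=17

162/17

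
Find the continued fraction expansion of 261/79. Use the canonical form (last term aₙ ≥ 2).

[3; 3, 3, 2, 3]

261 = 3×79 + 24
79 = 3×24 + 7
24 = 3×7 + 3
7 = 2×3 + 1
3 = 3×1 + 0  (stop)
So 261/79 = [3; 3, 3, 2, 3].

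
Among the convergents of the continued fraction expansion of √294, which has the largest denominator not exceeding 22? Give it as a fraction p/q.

120/7

√294 = [17; 6, 1, 4, 1, 6, 34, …] (period length 6).
Convergents:
  p_0/q_0 = 17/1
  p_1/q_1 = 103/6
  p_2/q_2 = 120/7
  p_3/q_3 = 583/34
q_2 = 7 ≤ 22 < 34 = q_3, so the answer is 120/7.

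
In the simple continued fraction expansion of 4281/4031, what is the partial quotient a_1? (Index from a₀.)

16

4281 = 1·4031 + 250   →  a_0 = 1
4031 = 16·250 + 31   →  a_1 = 16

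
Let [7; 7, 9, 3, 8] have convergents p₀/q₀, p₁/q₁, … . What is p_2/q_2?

Using pₖ = aₖpₖ₋₁ + pₖ₋₂, qₖ = aₖqₖ₋₁ + qₖ₋₂ (with p₋₁=1, p₋₂=0, q₋₁=0, q₋₂=1):
  k=0: a=7, p=7, q=1
  k=1: a=7, p=50, q=7
  k=2: a=9, p=457, q=64

457/64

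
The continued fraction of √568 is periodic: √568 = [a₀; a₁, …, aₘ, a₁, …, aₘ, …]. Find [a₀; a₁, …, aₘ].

[23; 1, 4, 1, 46]

a₀ = ⌊√568⌋ = 23.
With m₀=0, d₀=1 and mₖ₊₁ = dₖaₖ − mₖ, dₖ₊₁ = (n − mₖ₊₁²)/dₖ, aₖ₊₁ = ⌊(a₀+mₖ₊₁)/dₖ₊₁⌋:
  k=1: m=23, d=39, a=1
  k=2: m=16, d=8, a=4
  k=3: m=16, d=39, a=1
  k=4: m=23, d=1, a=46
d=1 and a=2a₀=46 at k=4, so the next step gives (m, d) = (23, 39) again — its k=1 value — and the period has length 4.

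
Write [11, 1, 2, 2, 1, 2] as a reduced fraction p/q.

Using pₖ = aₖpₖ₋₁ + pₖ₋₂ and qₖ = aₖqₖ₋₁ + qₖ₋₂:
  k=0: a=11, p=11, q=1
  k=1: a=1, p=12, q=1
  k=2: a=2, p=35, q=3
  k=3: a=2, p=82, q=7
  k=4: a=1, p=117, q=10
  k=5: a=2, p=316, q=27

316/27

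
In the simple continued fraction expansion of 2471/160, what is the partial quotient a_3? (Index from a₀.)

1

2471 = 15·160 + 71   →  a_0 = 15
160 = 2·71 + 18   →  a_1 = 2
71 = 3·18 + 17   →  a_2 = 3
18 = 1·17 + 1   →  a_3 = 1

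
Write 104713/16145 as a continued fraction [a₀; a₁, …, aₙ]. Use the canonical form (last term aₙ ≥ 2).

[6; 2, 17, 11, 2, 9, 2]

104713 = 6·16145 + 7843
16145 = 2·7843 + 459
7843 = 17·459 + 40
459 = 11·40 + 19
40 = 2·19 + 2
19 = 9·2 + 1
2 = 2·1 + 0  (stop)
So 104713/16145 = [6; 2, 17, 11, 2, 9, 2].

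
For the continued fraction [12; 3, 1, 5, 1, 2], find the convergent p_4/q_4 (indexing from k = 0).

Using pₖ = aₖpₖ₋₁ + pₖ₋₂, qₖ = aₖqₖ₋₁ + qₖ₋₂ (with p₋₁=1, p₋₂=0, q₋₁=0, q₋₂=1):
  k=0: a=12, p=12, q=1
  k=1: a=3, p=37, q=3
  k=2: a=1, p=49, q=4
  k=3: a=5, p=282, q=23
  k=4: a=1, p=331, q=27

331/27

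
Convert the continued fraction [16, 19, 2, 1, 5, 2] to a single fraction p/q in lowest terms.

11493/716

Using pₖ = aₖpₖ₋₁ + pₖ₋₂ and qₖ = aₖqₖ₋₁ + qₖ₋₂:
  k=0: a=16, p=16, q=1
  k=1: a=19, p=305, q=19
  k=2: a=2, p=626, q=39
  k=3: a=1, p=931, q=58
  k=4: a=5, p=5281, q=329
  k=5: a=2, p=11493, q=716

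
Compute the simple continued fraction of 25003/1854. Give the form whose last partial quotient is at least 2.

[13; 2, 17, 3, 17]

25003 = 13×1854 + 901
1854 = 2×901 + 52
901 = 17×52 + 17
52 = 3×17 + 1
17 = 17×1 + 0  (stop)
So 25003/1854 = [13; 2, 17, 3, 17].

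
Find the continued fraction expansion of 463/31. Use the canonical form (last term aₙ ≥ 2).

463 = 14*31 + 29
31 = 1*29 + 2
29 = 14*2 + 1
2 = 2*1 + 0  (stop)
So 463/31 = [14; 1, 14, 2].

[14; 1, 14, 2]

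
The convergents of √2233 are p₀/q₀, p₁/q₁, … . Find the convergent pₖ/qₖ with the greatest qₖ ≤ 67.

2599/55

√2233 = [47; 3, 1, 12, 1, 3, 94, …] (period length 6).
Convergents:
  p_0/q_0 = 47/1
  p_1/q_1 = 142/3
  p_2/q_2 = 189/4
  p_3/q_3 = 2410/51
  p_4/q_4 = 2599/55
  p_5/q_5 = 10207/216
q_4 = 55 ≤ 67 < 216 = q_5, so the answer is 2599/55.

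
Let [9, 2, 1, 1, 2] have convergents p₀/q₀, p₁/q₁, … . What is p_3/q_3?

Using pₖ = aₖpₖ₋₁ + pₖ₋₂, qₖ = aₖqₖ₋₁ + qₖ₋₂ (with p₋₁=1, p₋₂=0, q₋₁=0, q₋₂=1):
  k=0: a=9, p=9, q=1
  k=1: a=2, p=19, q=2
  k=2: a=1, p=28, q=3
  k=3: a=1, p=47, q=5

47/5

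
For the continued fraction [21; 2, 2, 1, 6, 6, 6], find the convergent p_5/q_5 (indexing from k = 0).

6192/289

Using pₖ = aₖpₖ₋₁ + pₖ₋₂, qₖ = aₖqₖ₋₁ + qₖ₋₂ (with p₋₁=1, p₋₂=0, q₋₁=0, q₋₂=1):
  k=0: a=21, p=21, q=1
  k=1: a=2, p=43, q=2
  k=2: a=2, p=107, q=5
  k=3: a=1, p=150, q=7
  k=4: a=6, p=1007, q=47
  k=5: a=6, p=6192, q=289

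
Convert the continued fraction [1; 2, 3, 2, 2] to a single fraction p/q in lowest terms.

56/39

Using pₖ = aₖpₖ₋₁ + pₖ₋₂ and qₖ = aₖqₖ₋₁ + qₖ₋₂:
  k=0: a=1, p=1, q=1
  k=1: a=2, p=3, q=2
  k=2: a=3, p=10, q=7
  k=3: a=2, p=23, q=16
  k=4: a=2, p=56, q=39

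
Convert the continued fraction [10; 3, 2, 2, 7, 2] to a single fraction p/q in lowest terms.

Using pₖ = aₖpₖ₋₁ + pₖ₋₂ and qₖ = aₖqₖ₋₁ + qₖ₋₂:
  k=0: a=10, p=10, q=1
  k=1: a=3, p=31, q=3
  k=2: a=2, p=72, q=7
  k=3: a=2, p=175, q=17
  k=4: a=7, p=1297, q=126
  k=5: a=2, p=2769, q=269

2769/269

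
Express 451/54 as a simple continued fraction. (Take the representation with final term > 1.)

451 = 8*54 + 19
54 = 2*19 + 16
19 = 1*16 + 3
16 = 5*3 + 1
3 = 3*1 + 0  (stop)
So 451/54 = [8; 2, 1, 5, 3].

[8; 2, 1, 5, 3]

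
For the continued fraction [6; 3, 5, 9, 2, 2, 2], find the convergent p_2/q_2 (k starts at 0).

101/16

Using pₖ = aₖpₖ₋₁ + pₖ₋₂, qₖ = aₖqₖ₋₁ + qₖ₋₂ (with p₋₁=1, p₋₂=0, q₋₁=0, q₋₂=1):
  k=0: a=6, p=6, q=1
  k=1: a=3, p=19, q=3
  k=2: a=5, p=101, q=16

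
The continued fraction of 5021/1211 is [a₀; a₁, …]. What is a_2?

5021 = 4·1211 + 177   →  a_0 = 4
1211 = 6·177 + 149   →  a_1 = 6
177 = 1·149 + 28   →  a_2 = 1

1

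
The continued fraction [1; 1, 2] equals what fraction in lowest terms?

5/3

Fold from the inside: start with 2/1.
  1 + 1/2 = 3/2
  1 + 2/3 = 5/3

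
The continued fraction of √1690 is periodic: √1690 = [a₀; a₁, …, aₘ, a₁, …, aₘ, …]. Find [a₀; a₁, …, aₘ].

a₀ = ⌊√1690⌋ = 41.
With m₀=0, d₀=1 and mₖ₊₁ = dₖaₖ − mₖ, dₖ₊₁ = (n − mₖ₊₁²)/dₖ, aₖ₊₁ = ⌊(a₀+mₖ₊₁)/dₖ₊₁⌋:
  k=1: m=41, d=9, a=9
  k=2: m=40, d=10, a=8
  k=3: m=40, d=9, a=9
  k=4: m=41, d=1, a=82
d=1 and a=2a₀=82 at k=4, so the next step gives (m, d) = (41, 9) again — its k=1 value — and the period has length 4.

[41; 9, 8, 9, 82]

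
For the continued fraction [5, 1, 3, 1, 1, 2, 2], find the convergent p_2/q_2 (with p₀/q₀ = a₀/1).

Using pₖ = aₖpₖ₋₁ + pₖ₋₂, qₖ = aₖqₖ₋₁ + qₖ₋₂ (with p₋₁=1, p₋₂=0, q₋₁=0, q₋₂=1):
  k=0: a=5, p=5, q=1
  k=1: a=1, p=6, q=1
  k=2: a=3, p=23, q=4

23/4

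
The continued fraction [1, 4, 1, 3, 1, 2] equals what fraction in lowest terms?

81/67

Fold from the inside: start with 2/1.
  1 + 1/2 = 3/2
  3 + 2/3 = 11/3
  1 + 3/11 = 14/11
  4 + 11/14 = 67/14
  1 + 14/67 = 81/67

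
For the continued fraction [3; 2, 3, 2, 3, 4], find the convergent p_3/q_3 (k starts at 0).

55/16

Using pₖ = aₖpₖ₋₁ + pₖ₋₂, qₖ = aₖqₖ₋₁ + qₖ₋₂ (with p₋₁=1, p₋₂=0, q₋₁=0, q₋₂=1):
  k=0: a=3, p=3, q=1
  k=1: a=2, p=7, q=2
  k=2: a=3, p=24, q=7
  k=3: a=2, p=55, q=16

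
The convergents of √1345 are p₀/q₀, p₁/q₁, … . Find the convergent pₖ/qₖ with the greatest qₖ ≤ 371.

4841/132

√1345 = [36; 1, 2, 14, 2, 1, 72, …] (period length 6).
Convergents:
  p_0/q_0 = 36/1
  p_1/q_1 = 37/1
  p_2/q_2 = 110/3
  p_3/q_3 = 1577/43
  p_4/q_4 = 3264/89
  p_5/q_5 = 4841/132
  p_6/q_6 = 351816/9593
q_5 = 132 ≤ 371 < 9593 = q_6, so the answer is 4841/132.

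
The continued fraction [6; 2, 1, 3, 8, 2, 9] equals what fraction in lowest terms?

Fold from the inside: start with 9/1.
  2 + 1/9 = 19/9
  8 + 9/19 = 161/19
  3 + 19/161 = 502/161
  1 + 161/502 = 663/502
  2 + 502/663 = 1828/663
  6 + 663/1828 = 11631/1828

11631/1828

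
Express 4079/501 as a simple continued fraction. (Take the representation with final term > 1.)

[8; 7, 17, 1, 3]

4079 = 8*501 + 71
501 = 7*71 + 4
71 = 17*4 + 3
4 = 1*3 + 1
3 = 3*1 + 0  (stop)
So 4079/501 = [8; 7, 17, 1, 3].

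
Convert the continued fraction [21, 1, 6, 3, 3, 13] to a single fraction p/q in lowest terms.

Fold from the inside: start with 13/1.
  3 + 1/13 = 40/13
  3 + 13/40 = 133/40
  6 + 40/133 = 838/133
  1 + 133/838 = 971/838
  21 + 838/971 = 21229/971

21229/971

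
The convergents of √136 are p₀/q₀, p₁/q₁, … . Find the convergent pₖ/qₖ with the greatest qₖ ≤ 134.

828/71

√136 = [11; 1, 1, 1, 22, …] (period length 4).
Convergents:
  p_0/q_0 = 11/1
  p_1/q_1 = 12/1
  p_2/q_2 = 23/2
  p_3/q_3 = 35/3
  p_4/q_4 = 793/68
  p_5/q_5 = 828/71
  p_6/q_6 = 1621/139
q_5 = 71 ≤ 134 < 139 = q_6, so the answer is 828/71.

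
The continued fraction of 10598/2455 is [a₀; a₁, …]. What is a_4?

10598 = 4·2455 + 778   →  a_0 = 4
2455 = 3·778 + 121   →  a_1 = 3
778 = 6·121 + 52   →  a_2 = 6
121 = 2·52 + 17   →  a_3 = 2
52 = 3·17 + 1   →  a_4 = 3

3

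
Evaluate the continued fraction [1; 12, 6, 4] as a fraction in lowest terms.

329/304

Using pₖ = aₖpₖ₋₁ + pₖ₋₂ and qₖ = aₖqₖ₋₁ + qₖ₋₂:
  k=0: a=1, p=1, q=1
  k=1: a=12, p=13, q=12
  k=2: a=6, p=79, q=73
  k=3: a=4, p=329, q=304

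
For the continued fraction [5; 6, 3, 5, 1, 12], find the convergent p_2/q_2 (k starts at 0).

Using pₖ = aₖpₖ₋₁ + pₖ₋₂, qₖ = aₖqₖ₋₁ + qₖ₋₂ (with p₋₁=1, p₋₂=0, q₋₁=0, q₋₂=1):
  k=0: a=5, p=5, q=1
  k=1: a=6, p=31, q=6
  k=2: a=3, p=98, q=19

98/19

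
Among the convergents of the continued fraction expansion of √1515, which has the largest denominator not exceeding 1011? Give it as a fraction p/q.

38923/1000

√1515 = [38; 1, 11, 1, 76, …] (period length 4).
Convergents:
  p_0/q_0 = 38/1
  p_1/q_1 = 39/1
  p_2/q_2 = 467/12
  p_3/q_3 = 506/13
  p_4/q_4 = 38923/1000
  p_5/q_5 = 39429/1013
q_4 = 1000 ≤ 1011 < 1013 = q_5, so the answer is 38923/1000.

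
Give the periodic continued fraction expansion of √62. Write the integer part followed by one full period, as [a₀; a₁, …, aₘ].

[7; 1, 6, 1, 14]

a₀ = ⌊√62⌋ = 7.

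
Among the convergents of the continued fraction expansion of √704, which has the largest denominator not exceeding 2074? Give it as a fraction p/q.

42214/1591

√704 = [26; 1, 1, 7, 13, 7, 1, 1, 52, …] (period length 8).
Convergents:
  p_0/q_0 = 26/1
  p_1/q_1 = 27/1
  p_2/q_2 = 53/2
  p_3/q_3 = 398/15
  p_4/q_4 = 5227/197
  p_5/q_5 = 36987/1394
  p_6/q_6 = 42214/1591
  p_7/q_7 = 79201/2985
q_6 = 1591 ≤ 2074 < 2985 = q_7, so the answer is 42214/1591.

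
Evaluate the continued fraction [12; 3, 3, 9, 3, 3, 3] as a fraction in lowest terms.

38982/3169

Using pₖ = aₖpₖ₋₁ + pₖ₋₂ and qₖ = aₖqₖ₋₁ + qₖ₋₂:
  k=0: a=12, p=12, q=1
  k=1: a=3, p=37, q=3
  k=2: a=3, p=123, q=10
  k=3: a=9, p=1144, q=93
  k=4: a=3, p=3555, q=289
  k=5: a=3, p=11809, q=960
  k=6: a=3, p=38982, q=3169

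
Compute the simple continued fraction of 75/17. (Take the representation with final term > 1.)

75 = 4·17 + 7
17 = 2·7 + 3
7 = 2·3 + 1
3 = 3·1 + 0  (stop)
So 75/17 = [4; 2, 2, 3].

[4; 2, 2, 3]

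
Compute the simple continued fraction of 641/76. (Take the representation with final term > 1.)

641 = 8*76 + 33
76 = 2*33 + 10
33 = 3*10 + 3
10 = 3*3 + 1
3 = 3*1 + 0  (stop)
So 641/76 = [8; 2, 3, 3, 3].

[8; 2, 3, 3, 3]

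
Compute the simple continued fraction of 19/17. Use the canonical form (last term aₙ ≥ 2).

[1; 8, 2]

19 = 1×17 + 2
17 = 8×2 + 1
2 = 2×1 + 0  (stop)
So 19/17 = [1; 8, 2].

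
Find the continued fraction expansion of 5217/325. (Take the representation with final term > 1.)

5217 = 16×325 + 17
325 = 19×17 + 2
17 = 8×2 + 1
2 = 2×1 + 0  (stop)
So 5217/325 = [16; 19, 8, 2].

[16; 19, 8, 2]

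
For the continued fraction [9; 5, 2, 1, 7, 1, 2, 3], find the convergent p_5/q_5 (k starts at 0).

1277/139

Using pₖ = aₖpₖ₋₁ + pₖ₋₂, qₖ = aₖqₖ₋₁ + qₖ₋₂ (with p₋₁=1, p₋₂=0, q₋₁=0, q₋₂=1):
  k=0: a=9, p=9, q=1
  k=1: a=5, p=46, q=5
  k=2: a=2, p=101, q=11
  k=3: a=1, p=147, q=16
  k=4: a=7, p=1130, q=123
  k=5: a=1, p=1277, q=139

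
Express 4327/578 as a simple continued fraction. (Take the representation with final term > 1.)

[7; 2, 17, 1, 1, 3, 2]

4327 = 7·578 + 281
578 = 2·281 + 16
281 = 17·16 + 9
16 = 1·9 + 7
9 = 1·7 + 2
7 = 3·2 + 1
2 = 2·1 + 0  (stop)
So 4327/578 = [7; 2, 17, 1, 1, 3, 2].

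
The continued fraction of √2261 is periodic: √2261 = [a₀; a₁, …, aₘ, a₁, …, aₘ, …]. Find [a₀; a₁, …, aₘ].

[47; 1, 1, 4, 1, 1, 94]

a₀ = ⌊√2261⌋ = 47.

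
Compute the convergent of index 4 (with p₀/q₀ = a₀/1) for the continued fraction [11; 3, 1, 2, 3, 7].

417/37

Using pₖ = aₖpₖ₋₁ + pₖ₋₂, qₖ = aₖqₖ₋₁ + qₖ₋₂ (with p₋₁=1, p₋₂=0, q₋₁=0, q₋₂=1):
  k=0: a=11, p=11, q=1
  k=1: a=3, p=34, q=3
  k=2: a=1, p=45, q=4
  k=3: a=2, p=124, q=11
  k=4: a=3, p=417, q=37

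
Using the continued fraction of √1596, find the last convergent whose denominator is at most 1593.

√1596 = [39; 1, 18, 1, 78, …] (period length 4).
Convergents:
  p_0/q_0 = 39/1
  p_1/q_1 = 40/1
  p_2/q_2 = 759/19
  p_3/q_3 = 799/20
  p_4/q_4 = 63081/1579
  p_5/q_5 = 63880/1599
q_4 = 1579 ≤ 1593 < 1599 = q_5, so the answer is 63081/1579.

63081/1579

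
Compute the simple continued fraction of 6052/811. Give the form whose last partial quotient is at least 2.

6052 = 7·811 + 375
811 = 2·375 + 61
375 = 6·61 + 9
61 = 6·9 + 7
9 = 1·7 + 2
7 = 3·2 + 1
2 = 2·1 + 0  (stop)
So 6052/811 = [7; 2, 6, 6, 1, 3, 2].

[7; 2, 6, 6, 1, 3, 2]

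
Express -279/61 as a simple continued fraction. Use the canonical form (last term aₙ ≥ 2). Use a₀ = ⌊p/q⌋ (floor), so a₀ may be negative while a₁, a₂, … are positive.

[-5; 2, 2, 1, 8]

-279 = -5·61 + 26
61 = 2·26 + 9
26 = 2·9 + 8
9 = 1·8 + 1
8 = 8·1 + 0  (stop)
So -279/61 = [-5; 2, 2, 1, 8].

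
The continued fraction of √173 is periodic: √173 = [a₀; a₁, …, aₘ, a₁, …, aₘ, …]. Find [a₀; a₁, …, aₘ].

[13; 6, 1, 1, 6, 26]

a₀ = ⌊√173⌋ = 13.
With m₀=0, d₀=1 and mₖ₊₁ = dₖaₖ − mₖ, dₖ₊₁ = (n − mₖ₊₁²)/dₖ, aₖ₊₁ = ⌊(a₀+mₖ₊₁)/dₖ₊₁⌋:
  k=1: m=13, d=4, a=6
  k=2: m=11, d=13, a=1
  k=3: m=2, d=13, a=1
  k=4: m=11, d=4, a=6
  k=5: m=13, d=1, a=26
d=1 and a=2a₀=26 at k=5, so the next step gives (m, d) = (13, 4) again — its k=1 value — and the period has length 5.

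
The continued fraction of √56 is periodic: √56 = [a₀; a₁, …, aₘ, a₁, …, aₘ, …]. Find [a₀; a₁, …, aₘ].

[7; 2, 14]

a₀ = ⌊√56⌋ = 7.
With m₀=0, d₀=1 and mₖ₊₁ = dₖaₖ − mₖ, dₖ₊₁ = (n − mₖ₊₁²)/dₖ, aₖ₊₁ = ⌊(a₀+mₖ₊₁)/dₖ₊₁⌋:
  k=1: m=7, d=7, a=2
  k=2: m=7, d=1, a=14
d=1 and a=2a₀=14 at k=2, so the next step gives (m, d) = (7, 7) again — its k=1 value — and the period has length 2.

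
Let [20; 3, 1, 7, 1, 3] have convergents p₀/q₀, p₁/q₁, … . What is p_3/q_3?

Using pₖ = aₖpₖ₋₁ + pₖ₋₂, qₖ = aₖqₖ₋₁ + qₖ₋₂ (with p₋₁=1, p₋₂=0, q₋₁=0, q₋₂=1):
  k=0: a=20, p=20, q=1
  k=1: a=3, p=61, q=3
  k=2: a=1, p=81, q=4
  k=3: a=7, p=628, q=31

628/31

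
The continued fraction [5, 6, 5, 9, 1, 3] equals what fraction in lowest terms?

6364/1233

Fold from the inside: start with 3/1.
  1 + 1/3 = 4/3
  9 + 3/4 = 39/4
  5 + 4/39 = 199/39
  6 + 39/199 = 1233/199
  5 + 199/1233 = 6364/1233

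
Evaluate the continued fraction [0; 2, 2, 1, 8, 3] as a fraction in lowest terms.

Using pₖ = aₖpₖ₋₁ + pₖ₋₂ and qₖ = aₖqₖ₋₁ + qₖ₋₂:
  k=0: a=0, p=0, q=1
  k=1: a=2, p=1, q=2
  k=2: a=2, p=2, q=5
  k=3: a=1, p=3, q=7
  k=4: a=8, p=26, q=61
  k=5: a=3, p=81, q=190

81/190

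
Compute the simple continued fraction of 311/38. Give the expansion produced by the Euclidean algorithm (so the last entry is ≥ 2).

[8; 5, 2, 3]

311 = 8*38 + 7
38 = 5*7 + 3
7 = 2*3 + 1
3 = 3*1 + 0  (stop)
So 311/38 = [8; 5, 2, 3].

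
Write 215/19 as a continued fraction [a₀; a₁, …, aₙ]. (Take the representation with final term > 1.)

215 = 11·19 + 6
19 = 3·6 + 1
6 = 6·1 + 0  (stop)
So 215/19 = [11; 3, 6].

[11; 3, 6]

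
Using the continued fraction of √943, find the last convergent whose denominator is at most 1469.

√943 = [30; 1, 2, 2, 2, 1, 60, …] (period length 6).
Convergents:
  p_0/q_0 = 30/1
  p_1/q_1 = 31/1
  p_2/q_2 = 92/3
  p_3/q_3 = 215/7
  p_4/q_4 = 522/17
  p_5/q_5 = 737/24
  p_6/q_6 = 44742/1457
  p_7/q_7 = 45479/1481
q_6 = 1457 ≤ 1469 < 1481 = q_7, so the answer is 44742/1457.

44742/1457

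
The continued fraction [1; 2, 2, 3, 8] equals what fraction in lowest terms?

199/141

Using pₖ = aₖpₖ₋₁ + pₖ₋₂ and qₖ = aₖqₖ₋₁ + qₖ₋₂:
  k=0: a=1, p=1, q=1
  k=1: a=2, p=3, q=2
  k=2: a=2, p=7, q=5
  k=3: a=3, p=24, q=17
  k=4: a=8, p=199, q=141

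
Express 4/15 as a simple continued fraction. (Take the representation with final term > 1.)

[0; 3, 1, 3]

4 = 0*15 + 4
15 = 3*4 + 3
4 = 1*3 + 1
3 = 3*1 + 0  (stop)
So 4/15 = [0; 3, 1, 3].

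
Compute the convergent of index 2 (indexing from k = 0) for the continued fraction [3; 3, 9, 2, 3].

Using pₖ = aₖpₖ₋₁ + pₖ₋₂, qₖ = aₖqₖ₋₁ + qₖ₋₂ (with p₋₁=1, p₋₂=0, q₋₁=0, q₋₂=1):
  k=0: a=3, p=3, q=1
  k=1: a=3, p=10, q=3
  k=2: a=9, p=93, q=28

93/28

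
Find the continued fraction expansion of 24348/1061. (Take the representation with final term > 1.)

24348 = 22×1061 + 1006
1061 = 1×1006 + 55
1006 = 18×55 + 16
55 = 3×16 + 7
16 = 2×7 + 2
7 = 3×2 + 1
2 = 2×1 + 0  (stop)
So 24348/1061 = [22; 1, 18, 3, 2, 3, 2].

[22; 1, 18, 3, 2, 3, 2]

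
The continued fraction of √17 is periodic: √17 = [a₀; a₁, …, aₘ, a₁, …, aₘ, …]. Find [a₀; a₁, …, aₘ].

[4; 8]

a₀ = ⌊√17⌋ = 4.
With m₀=0, d₀=1 and mₖ₊₁ = dₖaₖ − mₖ, dₖ₊₁ = (n − mₖ₊₁²)/dₖ, aₖ₊₁ = ⌊(a₀+mₖ₊₁)/dₖ₊₁⌋:
  k=1: m=4, d=1, a=8
d=1 and a=2a₀=8 at k=1, so the next step gives (m, d) = (4, 1) again — its k=1 value — and the period has length 1.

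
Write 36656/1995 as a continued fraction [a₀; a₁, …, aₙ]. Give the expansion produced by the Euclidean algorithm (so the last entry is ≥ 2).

36656 = 18×1995 + 746
1995 = 2×746 + 503
746 = 1×503 + 243
503 = 2×243 + 17
243 = 14×17 + 5
17 = 3×5 + 2
5 = 2×2 + 1
2 = 2×1 + 0  (stop)
So 36656/1995 = [18; 2, 1, 2, 14, 3, 2, 2].

[18; 2, 1, 2, 14, 3, 2, 2]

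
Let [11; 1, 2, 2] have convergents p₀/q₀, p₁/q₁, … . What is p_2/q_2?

35/3

Using pₖ = aₖpₖ₋₁ + pₖ₋₂, qₖ = aₖqₖ₋₁ + qₖ₋₂ (with p₋₁=1, p₋₂=0, q₋₁=0, q₋₂=1):
  k=0: a=11, p=11, q=1
  k=1: a=1, p=12, q=1
  k=2: a=2, p=35, q=3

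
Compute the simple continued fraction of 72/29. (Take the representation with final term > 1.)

[2; 2, 14]

72 = 2×29 + 14
29 = 2×14 + 1
14 = 14×1 + 0  (stop)
So 72/29 = [2; 2, 14].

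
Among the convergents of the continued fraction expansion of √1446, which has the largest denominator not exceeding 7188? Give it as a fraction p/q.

√1446 = [38; 38, 76, …] (period length 2).
Convergents:
  p_0/q_0 = 38/1
  p_1/q_1 = 1445/38
  p_2/q_2 = 109858/2889
  p_3/q_3 = 4176049/109820
q_2 = 2889 ≤ 7188 < 109820 = q_3, so the answer is 109858/2889.

109858/2889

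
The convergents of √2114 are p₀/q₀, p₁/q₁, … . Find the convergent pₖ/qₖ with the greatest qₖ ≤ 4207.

192419/4185

√2114 = [45; 1, 44, 1, 90, …] (period length 4).
Convergents:
  p_0/q_0 = 45/1
  p_1/q_1 = 46/1
  p_2/q_2 = 2069/45
  p_3/q_3 = 2115/46
  p_4/q_4 = 192419/4185
  p_5/q_5 = 194534/4231
q_4 = 4185 ≤ 4207 < 4231 = q_5, so the answer is 192419/4185.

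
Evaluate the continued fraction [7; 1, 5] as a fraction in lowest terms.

47/6

Using pₖ = aₖpₖ₋₁ + pₖ₋₂ and qₖ = aₖqₖ₋₁ + qₖ₋₂:
  k=0: a=7, p=7, q=1
  k=1: a=1, p=8, q=1
  k=2: a=5, p=47, q=6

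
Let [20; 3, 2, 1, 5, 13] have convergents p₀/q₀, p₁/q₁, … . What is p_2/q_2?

142/7

Using pₖ = aₖpₖ₋₁ + pₖ₋₂, qₖ = aₖqₖ₋₁ + qₖ₋₂ (with p₋₁=1, p₋₂=0, q₋₁=0, q₋₂=1):
  k=0: a=20, p=20, q=1
  k=1: a=3, p=61, q=3
  k=2: a=2, p=142, q=7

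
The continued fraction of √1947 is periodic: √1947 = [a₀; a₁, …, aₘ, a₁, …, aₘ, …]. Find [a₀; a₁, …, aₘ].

[44; 8, 88]

a₀ = ⌊√1947⌋ = 44.
With m₀=0, d₀=1 and mₖ₊₁ = dₖaₖ − mₖ, dₖ₊₁ = (n − mₖ₊₁²)/dₖ, aₖ₊₁ = ⌊(a₀+mₖ₊₁)/dₖ₊₁⌋:
  k=1: m=44, d=11, a=8
  k=2: m=44, d=1, a=88
d=1 and a=2a₀=88 at k=2, so the next step gives (m, d) = (44, 11) again — its k=1 value — and the period has length 2.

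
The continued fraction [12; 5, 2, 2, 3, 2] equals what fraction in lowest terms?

2571/211

Using pₖ = aₖpₖ₋₁ + pₖ₋₂ and qₖ = aₖqₖ₋₁ + qₖ₋₂:
  k=0: a=12, p=12, q=1
  k=1: a=5, p=61, q=5
  k=2: a=2, p=134, q=11
  k=3: a=2, p=329, q=27
  k=4: a=3, p=1121, q=92
  k=5: a=2, p=2571, q=211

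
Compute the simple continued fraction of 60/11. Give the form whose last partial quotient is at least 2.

60 = 5*11 + 5
11 = 2*5 + 1
5 = 5*1 + 0  (stop)
So 60/11 = [5; 2, 5].

[5; 2, 5]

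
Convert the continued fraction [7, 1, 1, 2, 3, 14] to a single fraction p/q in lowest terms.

Using pₖ = aₖpₖ₋₁ + pₖ₋₂ and qₖ = aₖqₖ₋₁ + qₖ₋₂:
  k=0: a=7, p=7, q=1
  k=1: a=1, p=8, q=1
  k=2: a=1, p=15, q=2
  k=3: a=2, p=38, q=5
  k=4: a=3, p=129, q=17
  k=5: a=14, p=1844, q=243

1844/243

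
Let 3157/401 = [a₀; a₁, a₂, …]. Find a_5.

3

3157 = 7·401 + 350   →  a_0 = 7
401 = 1·350 + 51   →  a_1 = 1
350 = 6·51 + 44   →  a_2 = 6
51 = 1·44 + 7   →  a_3 = 1
44 = 6·7 + 2   →  a_4 = 6
7 = 3·2 + 1   →  a_5 = 3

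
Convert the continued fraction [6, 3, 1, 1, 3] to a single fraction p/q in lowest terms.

Using pₖ = aₖpₖ₋₁ + pₖ₋₂ and qₖ = aₖqₖ₋₁ + qₖ₋₂:
  k=0: a=6, p=6, q=1
  k=1: a=3, p=19, q=3
  k=2: a=1, p=25, q=4
  k=3: a=1, p=44, q=7
  k=4: a=3, p=157, q=25

157/25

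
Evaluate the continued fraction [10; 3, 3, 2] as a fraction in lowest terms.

Using pₖ = aₖpₖ₋₁ + pₖ₋₂ and qₖ = aₖqₖ₋₁ + qₖ₋₂:
  k=0: a=10, p=10, q=1
  k=1: a=3, p=31, q=3
  k=2: a=3, p=103, q=10
  k=3: a=2, p=237, q=23

237/23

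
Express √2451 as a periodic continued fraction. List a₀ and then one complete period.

[49; 1, 1, 32, 1, 1, 98]

a₀ = ⌊√2451⌋ = 49.
With m₀=0, d₀=1 and mₖ₊₁ = dₖaₖ − mₖ, dₖ₊₁ = (n − mₖ₊₁²)/dₖ, aₖ₊₁ = ⌊(a₀+mₖ₊₁)/dₖ₊₁⌋:
  k=1: m=49, d=50, a=1
  k=2: m=1, d=49, a=1
  k=3: m=48, d=3, a=32
  k=4: m=48, d=49, a=1
  k=5: m=1, d=50, a=1
  k=6: m=49, d=1, a=98
d=1 and a=2a₀=98 at k=6, so the next step gives (m, d) = (49, 50) again — its k=1 value — and the period has length 6.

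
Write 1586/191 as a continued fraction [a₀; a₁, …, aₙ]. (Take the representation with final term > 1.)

1586 = 8*191 + 58
191 = 3*58 + 17
58 = 3*17 + 7
17 = 2*7 + 3
7 = 2*3 + 1
3 = 3*1 + 0  (stop)
So 1586/191 = [8; 3, 3, 2, 2, 3].

[8; 3, 3, 2, 2, 3]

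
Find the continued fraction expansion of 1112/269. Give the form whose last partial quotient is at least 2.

[4; 7, 2, 8, 2]

1112 = 4*269 + 36
269 = 7*36 + 17
36 = 2*17 + 2
17 = 8*2 + 1
2 = 2*1 + 0  (stop)
So 1112/269 = [4; 7, 2, 8, 2].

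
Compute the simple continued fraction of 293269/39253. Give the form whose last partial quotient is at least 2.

[7; 2, 8, 5, 9, 2, 2, 9]

293269 = 7·39253 + 18498
39253 = 2·18498 + 2257
18498 = 8·2257 + 442
2257 = 5·442 + 47
442 = 9·47 + 19
47 = 2·19 + 9
19 = 2·9 + 1
9 = 9·1 + 0  (stop)
So 293269/39253 = [7; 2, 8, 5, 9, 2, 2, 9].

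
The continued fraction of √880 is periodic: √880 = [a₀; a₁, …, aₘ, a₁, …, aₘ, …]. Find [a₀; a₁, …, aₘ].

a₀ = ⌊√880⌋ = 29.
With m₀=0, d₀=1 and mₖ₊₁ = dₖaₖ − mₖ, dₖ₊₁ = (n − mₖ₊₁²)/dₖ, aₖ₊₁ = ⌊(a₀+mₖ₊₁)/dₖ₊₁⌋:
  k=1: m=29, d=39, a=1
  k=2: m=10, d=20, a=1
  k=3: m=10, d=39, a=1
  k=4: m=29, d=1, a=58
d=1 and a=2a₀=58 at k=4, so the next step gives (m, d) = (29, 39) again — its k=1 value — and the period has length 4.

[29; 1, 1, 1, 58]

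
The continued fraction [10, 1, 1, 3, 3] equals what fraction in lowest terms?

243/23

Fold from the inside: start with 3/1.
  3 + 1/3 = 10/3
  1 + 3/10 = 13/10
  1 + 10/13 = 23/13
  10 + 13/23 = 243/23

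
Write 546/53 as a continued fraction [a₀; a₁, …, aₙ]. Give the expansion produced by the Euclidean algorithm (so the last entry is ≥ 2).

546 = 10·53 + 16
53 = 3·16 + 5
16 = 3·5 + 1
5 = 5·1 + 0  (stop)
So 546/53 = [10; 3, 3, 5].

[10; 3, 3, 5]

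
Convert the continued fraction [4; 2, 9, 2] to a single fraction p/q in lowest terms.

179/40

Using pₖ = aₖpₖ₋₁ + pₖ₋₂ and qₖ = aₖqₖ₋₁ + qₖ₋₂:
  k=0: a=4, p=4, q=1
  k=1: a=2, p=9, q=2
  k=2: a=9, p=85, q=19
  k=3: a=2, p=179, q=40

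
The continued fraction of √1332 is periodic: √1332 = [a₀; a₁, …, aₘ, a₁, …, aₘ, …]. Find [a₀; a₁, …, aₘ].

a₀ = ⌊√1332⌋ = 36.
With m₀=0, d₀=1 and mₖ₊₁ = dₖaₖ − mₖ, dₖ₊₁ = (n − mₖ₊₁²)/dₖ, aₖ₊₁ = ⌊(a₀+mₖ₊₁)/dₖ₊₁⌋:
  k=1: m=36, d=36, a=2
  k=2: m=36, d=1, a=72
d=1 and a=2a₀=72 at k=2, so the next step gives (m, d) = (36, 36) again — its k=1 value — and the period has length 2.

[36; 2, 72]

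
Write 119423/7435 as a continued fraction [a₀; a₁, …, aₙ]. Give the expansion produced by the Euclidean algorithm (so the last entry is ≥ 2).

[16; 16, 17, 6, 1, 3]

119423 = 16·7435 + 463
7435 = 16·463 + 27
463 = 17·27 + 4
27 = 6·4 + 3
4 = 1·3 + 1
3 = 3·1 + 0  (stop)
So 119423/7435 = [16; 16, 17, 6, 1, 3].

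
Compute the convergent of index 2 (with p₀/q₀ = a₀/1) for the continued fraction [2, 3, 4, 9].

30/13

Using pₖ = aₖpₖ₋₁ + pₖ₋₂, qₖ = aₖqₖ₋₁ + qₖ₋₂ (with p₋₁=1, p₋₂=0, q₋₁=0, q₋₂=1):
  k=0: a=2, p=2, q=1
  k=1: a=3, p=7, q=3
  k=2: a=4, p=30, q=13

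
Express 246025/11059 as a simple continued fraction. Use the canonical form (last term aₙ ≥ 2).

246025 = 22×11059 + 2727
11059 = 4×2727 + 151
2727 = 18×151 + 9
151 = 16×9 + 7
9 = 1×7 + 2
7 = 3×2 + 1
2 = 2×1 + 0  (stop)
So 246025/11059 = [22; 4, 18, 16, 1, 3, 2].

[22; 4, 18, 16, 1, 3, 2]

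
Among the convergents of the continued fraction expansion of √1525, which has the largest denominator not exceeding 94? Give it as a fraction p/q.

√1525 = [39; 19, 1, 1, 19, 78, …] (period length 5).
Convergents:
  p_0/q_0 = 39/1
  p_1/q_1 = 742/19
  p_2/q_2 = 781/20
  p_3/q_3 = 1523/39
  p_4/q_4 = 29718/761
q_3 = 39 ≤ 94 < 761 = q_4, so the answer is 1523/39.

1523/39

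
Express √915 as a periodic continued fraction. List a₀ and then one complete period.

a₀ = ⌊√915⌋ = 30.
With m₀=0, d₀=1 and mₖ₊₁ = dₖaₖ − mₖ, dₖ₊₁ = (n − mₖ₊₁²)/dₖ, aₖ₊₁ = ⌊(a₀+mₖ₊₁)/dₖ₊₁⌋:
  k=1: m=30, d=15, a=4
  k=2: m=30, d=1, a=60
d=1 and a=2a₀=60 at k=2, so the next step gives (m, d) = (30, 15) again — its k=1 value — and the period has length 2.

[30; 4, 60]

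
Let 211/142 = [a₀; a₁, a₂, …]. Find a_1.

2

211 = 1·142 + 69   →  a_0 = 1
142 = 2·69 + 4   →  a_1 = 2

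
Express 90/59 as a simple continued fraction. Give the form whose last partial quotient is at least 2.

[1; 1, 1, 9, 3]

90 = 1×59 + 31
59 = 1×31 + 28
31 = 1×28 + 3
28 = 9×3 + 1
3 = 3×1 + 0  (stop)
So 90/59 = [1; 1, 1, 9, 3].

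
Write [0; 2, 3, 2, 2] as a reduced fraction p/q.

Using pₖ = aₖpₖ₋₁ + pₖ₋₂ and qₖ = aₖqₖ₋₁ + qₖ₋₂:
  k=0: a=0, p=0, q=1
  k=1: a=2, p=1, q=2
  k=2: a=3, p=3, q=7
  k=3: a=2, p=7, q=16
  k=4: a=2, p=17, q=39

17/39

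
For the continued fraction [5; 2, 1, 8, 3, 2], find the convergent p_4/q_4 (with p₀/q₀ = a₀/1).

433/81

Using pₖ = aₖpₖ₋₁ + pₖ₋₂, qₖ = aₖqₖ₋₁ + qₖ₋₂ (with p₋₁=1, p₋₂=0, q₋₁=0, q₋₂=1):
  k=0: a=5, p=5, q=1
  k=1: a=2, p=11, q=2
  k=2: a=1, p=16, q=3
  k=3: a=8, p=139, q=26
  k=4: a=3, p=433, q=81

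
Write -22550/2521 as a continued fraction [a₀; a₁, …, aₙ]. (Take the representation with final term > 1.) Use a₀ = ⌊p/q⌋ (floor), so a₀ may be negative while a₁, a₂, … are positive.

[-9; 18, 7, 3, 6]

-22550 = -9×2521 + 139
2521 = 18×139 + 19
139 = 7×19 + 6
19 = 3×6 + 1
6 = 6×1 + 0  (stop)
So -22550/2521 = [-9; 18, 7, 3, 6].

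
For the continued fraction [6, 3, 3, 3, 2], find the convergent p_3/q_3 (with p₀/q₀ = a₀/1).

208/33

Using pₖ = aₖpₖ₋₁ + pₖ₋₂, qₖ = aₖqₖ₋₁ + qₖ₋₂ (with p₋₁=1, p₋₂=0, q₋₁=0, q₋₂=1):
  k=0: a=6, p=6, q=1
  k=1: a=3, p=19, q=3
  k=2: a=3, p=63, q=10
  k=3: a=3, p=208, q=33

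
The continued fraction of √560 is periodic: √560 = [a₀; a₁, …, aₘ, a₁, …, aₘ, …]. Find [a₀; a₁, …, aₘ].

a₀ = ⌊√560⌋ = 23.
With m₀=0, d₀=1 and mₖ₊₁ = dₖaₖ − mₖ, dₖ₊₁ = (n − mₖ₊₁²)/dₖ, aₖ₊₁ = ⌊(a₀+mₖ₊₁)/dₖ₊₁⌋:
  k=1: m=23, d=31, a=1
  k=2: m=8, d=16, a=1
  k=3: m=8, d=31, a=1
  k=4: m=23, d=1, a=46
d=1 and a=2a₀=46 at k=4, so the next step gives (m, d) = (23, 31) again — its k=1 value — and the period has length 4.

[23; 1, 1, 1, 46]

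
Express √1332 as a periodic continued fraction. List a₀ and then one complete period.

[36; 2, 72]

a₀ = ⌊√1332⌋ = 36.
With m₀=0, d₀=1 and mₖ₊₁ = dₖaₖ − mₖ, dₖ₊₁ = (n − mₖ₊₁²)/dₖ, aₖ₊₁ = ⌊(a₀+mₖ₊₁)/dₖ₊₁⌋:
  k=1: m=36, d=36, a=2
  k=2: m=36, d=1, a=72
d=1 and a=2a₀=72 at k=2, so the next step gives (m, d) = (36, 36) again — its k=1 value — and the period has length 2.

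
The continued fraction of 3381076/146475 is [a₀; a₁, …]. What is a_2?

18

3381076 = 23·146475 + 12151   →  a_0 = 23
146475 = 12·12151 + 663   →  a_1 = 12
12151 = 18·663 + 217   →  a_2 = 18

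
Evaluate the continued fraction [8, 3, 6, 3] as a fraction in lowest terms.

499/60

Fold from the inside: start with 3/1.
  6 + 1/3 = 19/3
  3 + 3/19 = 60/19
  8 + 19/60 = 499/60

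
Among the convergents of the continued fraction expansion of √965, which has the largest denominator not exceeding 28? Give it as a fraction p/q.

√965 = [31; 15, 1, 1, 15, 62, …] (period length 5).
Convergents:
  p_0/q_0 = 31/1
  p_1/q_1 = 466/15
  p_2/q_2 = 497/16
  p_3/q_3 = 963/31
q_2 = 16 ≤ 28 < 31 = q_3, so the answer is 497/16.

497/16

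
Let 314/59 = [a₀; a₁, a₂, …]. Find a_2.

314 = 5·59 + 19   →  a_0 = 5
59 = 3·19 + 2   →  a_1 = 3
19 = 9·2 + 1   →  a_2 = 9

9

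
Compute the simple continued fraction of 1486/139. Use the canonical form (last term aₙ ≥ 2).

1486 = 10×139 + 96
139 = 1×96 + 43
96 = 2×43 + 10
43 = 4×10 + 3
10 = 3×3 + 1
3 = 3×1 + 0  (stop)
So 1486/139 = [10; 1, 2, 4, 3, 3].

[10; 1, 2, 4, 3, 3]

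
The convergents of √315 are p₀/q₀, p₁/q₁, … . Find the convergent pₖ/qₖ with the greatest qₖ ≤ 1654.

10081/568

√315 = [17; 1, 2, 1, 34, …] (period length 4).
Convergents:
  p_0/q_0 = 17/1
  p_1/q_1 = 18/1
  p_2/q_2 = 53/3
  p_3/q_3 = 71/4
  p_4/q_4 = 2467/139
  p_5/q_5 = 2538/143
  p_6/q_6 = 7543/425
  p_7/q_7 = 10081/568
  p_8/q_8 = 350297/19737
q_7 = 568 ≤ 1654 < 19737 = q_8, so the answer is 10081/568.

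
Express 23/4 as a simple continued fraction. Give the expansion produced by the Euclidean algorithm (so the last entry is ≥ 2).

[5; 1, 3]

23 = 5·4 + 3
4 = 1·3 + 1
3 = 3·1 + 0  (stop)
So 23/4 = [5; 1, 3].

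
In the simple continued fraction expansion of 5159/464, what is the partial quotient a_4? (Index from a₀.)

5159 = 11·464 + 55   →  a_0 = 11
464 = 8·55 + 24   →  a_1 = 8
55 = 2·24 + 7   →  a_2 = 2
24 = 3·7 + 3   →  a_3 = 3
7 = 2·3 + 1   →  a_4 = 2

2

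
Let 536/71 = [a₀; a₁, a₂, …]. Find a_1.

536 = 7·71 + 39   →  a_0 = 7
71 = 1·39 + 32   →  a_1 = 1

1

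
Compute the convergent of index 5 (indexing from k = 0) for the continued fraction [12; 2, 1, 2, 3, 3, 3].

1101/89

Using pₖ = aₖpₖ₋₁ + pₖ₋₂, qₖ = aₖqₖ₋₁ + qₖ₋₂ (with p₋₁=1, p₋₂=0, q₋₁=0, q₋₂=1):
  k=0: a=12, p=12, q=1
  k=1: a=2, p=25, q=2
  k=2: a=1, p=37, q=3
  k=3: a=2, p=99, q=8
  k=4: a=3, p=334, q=27
  k=5: a=3, p=1101, q=89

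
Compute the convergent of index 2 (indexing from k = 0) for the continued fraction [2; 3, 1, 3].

9/4

Using pₖ = aₖpₖ₋₁ + pₖ₋₂, qₖ = aₖqₖ₋₁ + qₖ₋₂ (with p₋₁=1, p₋₂=0, q₋₁=0, q₋₂=1):
  k=0: a=2, p=2, q=1
  k=1: a=3, p=7, q=3
  k=2: a=1, p=9, q=4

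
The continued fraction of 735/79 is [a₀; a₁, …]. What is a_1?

3

735 = 9·79 + 24   →  a_0 = 9
79 = 3·24 + 7   →  a_1 = 3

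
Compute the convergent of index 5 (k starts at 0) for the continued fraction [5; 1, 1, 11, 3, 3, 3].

Using pₖ = aₖpₖ₋₁ + pₖ₋₂, qₖ = aₖqₖ₋₁ + qₖ₋₂ (with p₋₁=1, p₋₂=0, q₋₁=0, q₋₂=1):
  k=0: a=5, p=5, q=1
  k=1: a=1, p=6, q=1
  k=2: a=1, p=11, q=2
  k=3: a=11, p=127, q=23
  k=4: a=3, p=392, q=71
  k=5: a=3, p=1303, q=236

1303/236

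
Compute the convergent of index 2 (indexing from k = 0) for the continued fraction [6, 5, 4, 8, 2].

Using pₖ = aₖpₖ₋₁ + pₖ₋₂, qₖ = aₖqₖ₋₁ + qₖ₋₂ (with p₋₁=1, p₋₂=0, q₋₁=0, q₋₂=1):
  k=0: a=6, p=6, q=1
  k=1: a=5, p=31, q=5
  k=2: a=4, p=130, q=21

130/21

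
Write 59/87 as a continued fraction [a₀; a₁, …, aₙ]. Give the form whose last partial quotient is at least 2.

59 = 0×87 + 59
87 = 1×59 + 28
59 = 2×28 + 3
28 = 9×3 + 1
3 = 3×1 + 0  (stop)
So 59/87 = [0; 1, 2, 9, 3].

[0; 1, 2, 9, 3]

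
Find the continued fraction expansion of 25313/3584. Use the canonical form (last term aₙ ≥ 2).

[7; 15, 1, 13, 16]

25313 = 7×3584 + 225
3584 = 15×225 + 209
225 = 1×209 + 16
209 = 13×16 + 1
16 = 16×1 + 0  (stop)
So 25313/3584 = [7; 15, 1, 13, 16].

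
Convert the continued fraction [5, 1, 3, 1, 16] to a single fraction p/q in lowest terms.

Using pₖ = aₖpₖ₋₁ + pₖ₋₂ and qₖ = aₖqₖ₋₁ + qₖ₋₂:
  k=0: a=5, p=5, q=1
  k=1: a=1, p=6, q=1
  k=2: a=3, p=23, q=4
  k=3: a=1, p=29, q=5
  k=4: a=16, p=487, q=84

487/84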